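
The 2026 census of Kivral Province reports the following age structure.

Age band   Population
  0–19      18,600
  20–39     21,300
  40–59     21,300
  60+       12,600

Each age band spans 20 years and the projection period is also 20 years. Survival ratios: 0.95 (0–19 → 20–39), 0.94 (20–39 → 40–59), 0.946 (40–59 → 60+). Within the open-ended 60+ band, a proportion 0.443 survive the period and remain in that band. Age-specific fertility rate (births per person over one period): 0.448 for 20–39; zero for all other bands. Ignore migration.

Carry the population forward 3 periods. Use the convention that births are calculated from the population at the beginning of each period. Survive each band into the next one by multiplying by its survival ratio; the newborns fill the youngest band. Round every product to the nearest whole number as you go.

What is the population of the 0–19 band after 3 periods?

Numbering the bands 1..4 from youngest to oldest:
After projecting period 1:
Births: 21300 × 0.448 = 9542
Band 2: 18600 × 0.95 = 17670
Band 3: 21300 × 0.94 = 20022
Band 4: 21300 × 0.946 + 12600 × 0.443 = 20150 + 5582 = 25732
End of period: [9542, 17670, 20022, 25732]
After projecting period 2:
Births: 17670 × 0.448 = 7916
Band 2: 9542 × 0.95 = 9065
Band 3: 17670 × 0.94 = 16610
Band 4: 20022 × 0.946 + 25732 × 0.443 = 18941 + 11399 = 30340
End of period: [7916, 9065, 16610, 30340]
After projecting period 3:
Births: 9065 × 0.448 = 4061
Band 2: 7916 × 0.95 = 7520
Band 3: 9065 × 0.94 = 8521
Band 4: 16610 × 0.946 + 30340 × 0.443 = 15713 + 13441 = 29154
End of period: [4061, 7520, 8521, 29154]

4061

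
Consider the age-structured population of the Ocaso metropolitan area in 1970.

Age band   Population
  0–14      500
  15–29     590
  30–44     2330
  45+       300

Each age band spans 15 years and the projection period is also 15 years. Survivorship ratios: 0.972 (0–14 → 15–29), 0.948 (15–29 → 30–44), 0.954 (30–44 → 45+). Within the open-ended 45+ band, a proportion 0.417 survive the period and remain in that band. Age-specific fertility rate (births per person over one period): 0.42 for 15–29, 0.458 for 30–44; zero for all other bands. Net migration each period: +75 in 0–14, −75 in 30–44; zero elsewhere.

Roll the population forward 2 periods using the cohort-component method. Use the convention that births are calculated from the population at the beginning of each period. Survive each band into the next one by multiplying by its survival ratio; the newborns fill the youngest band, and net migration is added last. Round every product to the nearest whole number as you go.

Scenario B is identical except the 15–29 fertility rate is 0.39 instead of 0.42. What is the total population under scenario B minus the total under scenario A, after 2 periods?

-31

Period 1:
Births: 590 × 0.42 = 248 ; 2330 × 0.458 = 1067 → 1315
15–29: 500 × 0.972 = 486
30–44: 590 × 0.948 = 559
45+: 2330 × 0.954 + 300 × 0.417 = 2223 + 125 = 2348
Net migration: 0–14 + 75 → 1390; 30–44 − 75 → 484
Population now: 0–14=1390, 15–29=486, 30–44=484, 45+=2348
Period 2:
Births: 486 × 0.42 = 204 ; 484 × 0.458 = 222 → 426
15–29: 1390 × 0.972 = 1351
30–44: 486 × 0.948 = 461
45+: 484 × 0.954 + 2348 × 0.417 = 462 + 979 = 1441
Net migration: 0–14 + 75 → 501; 30–44 − 75 → 386
Population now: 0–14=501, 15–29=1351, 30–44=386, 45+=1441
Scenario A total after 2 periods: 3679
Scenario B projection —
Period 1:
Births: 590 × 0.39 = 230 ; 2330 × 0.458 = 1067 → 1297
15–29: 500 × 0.972 = 486
30–44: 590 × 0.948 = 559
45+: 2330 × 0.954 + 300 × 0.417 = 2223 + 125 = 2348
Net migration: 0–14 + 75 → 1372; 30–44 − 75 → 484
Population now: 0–14=1372, 15–29=486, 30–44=484, 45+=2348
Period 2:
Births: 486 × 0.39 = 190 ; 484 × 0.458 = 222 → 412
15–29: 1372 × 0.972 = 1334
30–44: 486 × 0.948 = 461
45+: 484 × 0.954 + 2348 × 0.417 = 462 + 979 = 1441
Net migration: 0–14 + 75 → 487; 30–44 − 75 → 386
Population now: 0–14=487, 15–29=1334, 30–44=386, 45+=1441
Scenario B total after 2 periods: 3648
Difference B − A = 3648 − 3679 = -31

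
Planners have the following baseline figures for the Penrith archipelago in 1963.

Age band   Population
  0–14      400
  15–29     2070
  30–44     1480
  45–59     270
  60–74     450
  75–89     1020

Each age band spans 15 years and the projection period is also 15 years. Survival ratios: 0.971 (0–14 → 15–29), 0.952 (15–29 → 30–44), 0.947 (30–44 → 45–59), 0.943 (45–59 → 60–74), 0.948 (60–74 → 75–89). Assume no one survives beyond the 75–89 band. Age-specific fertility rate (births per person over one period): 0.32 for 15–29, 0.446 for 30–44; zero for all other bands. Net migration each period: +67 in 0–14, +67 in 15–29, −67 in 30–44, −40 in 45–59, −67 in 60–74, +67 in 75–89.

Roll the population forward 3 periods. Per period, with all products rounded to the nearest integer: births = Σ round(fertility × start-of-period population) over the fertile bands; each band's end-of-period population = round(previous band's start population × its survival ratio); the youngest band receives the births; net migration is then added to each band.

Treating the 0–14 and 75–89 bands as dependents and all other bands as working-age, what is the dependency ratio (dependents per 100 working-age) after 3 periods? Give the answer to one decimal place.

44.5

— Period 1 —
Births: 2070 × 0.32 = 662 ; 1480 × 0.446 = 660 → 1322
15–29: 400 × 0.971 = 388
30–44: 2070 × 0.952 = 1971
45–59: 1480 × 0.947 = 1402
60–74: 270 × 0.943 = 255
75–89: 450 × 0.948 = 427
Net migration: 0–14 + 67 → 1389; 15–29 + 67 → 455; 30–44 − 67 → 1904; 45–59 − 40 → 1362; 60–74 − 67 → 188; 75–89 + 67 → 494
Population now: 0–14=1389, 15–29=455, 30–44=1904, 45–59=1362, 60–74=188, 75–89=494
— Period 2 —
Births: 455 × 0.32 = 146 ; 1904 × 0.446 = 849 → 995
15–29: 1389 × 0.971 = 1349
30–44: 455 × 0.952 = 433
45–59: 1904 × 0.947 = 1803
60–74: 1362 × 0.943 = 1284
75–89: 188 × 0.948 = 178
Net migration: 0–14 + 67 → 1062; 15–29 + 67 → 1416; 30–44 − 67 → 366; 45–59 − 40 → 1763; 60–74 − 67 → 1217; 75–89 + 67 → 245
Population now: 0–14=1062, 15–29=1416, 30–44=366, 45–59=1763, 60–74=1217, 75–89=245
— Period 3 —
Births: 1416 × 0.32 = 453 ; 366 × 0.446 = 163 → 616
15–29: 1062 × 0.971 = 1031
30–44: 1416 × 0.952 = 1348
45–59: 366 × 0.947 = 347
60–74: 1763 × 0.943 = 1663
75–89: 1217 × 0.948 = 1154
Net migration: 0–14 + 67 → 683; 15–29 + 67 → 1098; 30–44 − 67 → 1281; 45–59 − 40 → 307; 60–74 − 67 → 1596; 75–89 + 67 → 1221
Population now: 0–14=683, 15–29=1098, 30–44=1281, 45–59=307, 60–74=1596, 75–89=1221
Dependents (band 0–14 + band 75–89) = 683 + 1221 = 1904; working-age = 4282; ratio = 1904/4282 × 100 = 44.5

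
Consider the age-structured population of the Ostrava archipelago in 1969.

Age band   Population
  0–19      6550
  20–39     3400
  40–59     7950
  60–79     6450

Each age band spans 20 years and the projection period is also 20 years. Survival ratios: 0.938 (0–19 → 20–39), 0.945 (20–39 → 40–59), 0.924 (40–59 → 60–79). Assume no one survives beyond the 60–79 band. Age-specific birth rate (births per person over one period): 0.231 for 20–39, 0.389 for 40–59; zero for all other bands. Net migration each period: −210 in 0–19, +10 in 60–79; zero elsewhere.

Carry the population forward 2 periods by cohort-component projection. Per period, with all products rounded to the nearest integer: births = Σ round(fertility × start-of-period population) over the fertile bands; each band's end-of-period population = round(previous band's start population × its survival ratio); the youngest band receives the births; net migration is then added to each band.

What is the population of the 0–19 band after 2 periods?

2459

(Groups numbered youngest = 1 to oldest = 4.)
[period 1]
Births: 3400 × 0.231 = 785 ; 7950 × 0.389 = 3093 → total 3878
Group 2: 6550 × 0.938 = 6144
Group 3: 3400 × 0.945 = 3213
Group 4: 7950 × 0.924 = 7346
Net migration: Group 1 − 210 → 3668; Group 4 + 10 → 7356
End of period: [3668, 6144, 3213, 7356]
[period 2]
Births: 6144 × 0.231 = 1419 ; 3213 × 0.389 = 1250 → total 2669
Group 2: 3668 × 0.938 = 3441
Group 3: 6144 × 0.945 = 5806
Group 4: 3213 × 0.924 = 2969
Net migration: Group 1 − 210 → 2459; Group 4 + 10 → 2979
End of period: [2459, 3441, 5806, 2979]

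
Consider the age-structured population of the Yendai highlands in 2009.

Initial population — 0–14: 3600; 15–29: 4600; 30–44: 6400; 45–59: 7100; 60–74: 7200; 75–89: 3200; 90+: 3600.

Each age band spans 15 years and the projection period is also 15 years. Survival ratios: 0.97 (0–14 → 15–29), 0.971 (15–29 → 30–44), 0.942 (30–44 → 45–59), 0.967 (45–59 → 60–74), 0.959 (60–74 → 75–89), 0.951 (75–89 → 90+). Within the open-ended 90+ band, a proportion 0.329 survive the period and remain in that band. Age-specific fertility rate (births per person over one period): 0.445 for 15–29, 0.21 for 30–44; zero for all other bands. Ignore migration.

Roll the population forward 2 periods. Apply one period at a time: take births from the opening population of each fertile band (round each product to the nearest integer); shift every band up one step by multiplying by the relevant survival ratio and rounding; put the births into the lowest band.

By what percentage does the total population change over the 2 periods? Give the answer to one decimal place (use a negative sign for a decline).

Numbering the groups 1..7 from youngest to oldest:
After projecting period 1:
Births: 4600 × 0.445 = 2047 ; 6400 × 0.21 = 1344 — total 3391
Group 2: 3600 × 0.97 = 3492
Group 3: 4600 × 0.971 = 4467
Group 4: 6400 × 0.942 = 6029
Group 5: 7100 × 0.967 = 6866
Group 6: 7200 × 0.959 = 6905
Group 7: 3200 × 0.951 + 3600 × 0.329 = 3043 + 1184 = 4227
→ [3391, 3492, 4467, 6029, 6866, 6905, 4227]
After projecting period 2:
Births: 3492 × 0.445 = 1554 ; 4467 × 0.21 = 938 — total 2492
Group 2: 3391 × 0.97 = 3289
Group 3: 3492 × 0.971 = 3391
Group 4: 4467 × 0.942 = 4208
Group 5: 6029 × 0.967 = 5830
Group 6: 6866 × 0.959 = 6584
Group 7: 6905 × 0.951 + 4227 × 0.329 = 6567 + 1391 = 7958
→ [2492, 3289, 3391, 4208, 5830, 6584, 7958]
Total: 35700 → 33752; change = -1948; percentage change = -5.5%

-5.5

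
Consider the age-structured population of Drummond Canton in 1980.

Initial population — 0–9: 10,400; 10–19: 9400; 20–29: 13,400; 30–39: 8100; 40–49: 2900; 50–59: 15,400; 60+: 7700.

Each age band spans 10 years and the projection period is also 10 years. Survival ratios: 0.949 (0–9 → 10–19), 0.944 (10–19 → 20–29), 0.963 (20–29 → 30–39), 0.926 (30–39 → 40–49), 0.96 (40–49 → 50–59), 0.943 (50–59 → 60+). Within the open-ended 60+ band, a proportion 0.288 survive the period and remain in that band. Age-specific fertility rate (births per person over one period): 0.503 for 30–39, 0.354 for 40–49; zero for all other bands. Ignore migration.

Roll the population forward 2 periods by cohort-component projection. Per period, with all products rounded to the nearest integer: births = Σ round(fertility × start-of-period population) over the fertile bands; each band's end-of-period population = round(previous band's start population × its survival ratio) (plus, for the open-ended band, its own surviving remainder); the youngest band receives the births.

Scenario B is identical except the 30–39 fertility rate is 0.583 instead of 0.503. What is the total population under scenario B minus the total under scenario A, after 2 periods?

After projecting period 1:
Births: 8100 * 0.503 = 4074  |  2900 * 0.354 = 1027 → total 5101
10–19: 10400 * 0.949 = 9870
20–29: 9400 * 0.944 = 8874
30–39: 13400 * 0.963 = 12904
40–49: 8100 * 0.926 = 7501
50–59: 2900 * 0.96 = 2784
60+: 15400 * 0.943 + 7700 * 0.288 = 14522 + 2218 = 16740
End of period: [5101, 9870, 8874, 12904, 7501, 2784, 16740]
After projecting period 2:
Births: 12904 * 0.503 = 6491  |  7501 * 0.354 = 2655 → total 9146
10–19: 5101 * 0.949 = 4841
20–29: 9870 * 0.944 = 9317
30–39: 8874 * 0.963 = 8546
40–49: 12904 * 0.926 = 11949
50–59: 7501 * 0.96 = 7201
60+: 2784 * 0.943 + 16740 * 0.288 = 2625 + 4821 = 7446
End of period: [9146, 4841, 9317, 8546, 11949, 7201, 7446]
Scenario A total after 2 periods: 58446
Scenario B projection —
After projecting period 1:
Births: 8100 * 0.583 = 4722  |  2900 * 0.354 = 1027 → total 5749
10–19: 10400 * 0.949 = 9870
20–29: 9400 * 0.944 = 8874
30–39: 13400 * 0.963 = 12904
40–49: 8100 * 0.926 = 7501
50–59: 2900 * 0.96 = 2784
60+: 15400 * 0.943 + 7700 * 0.288 = 14522 + 2218 = 16740
End of period: [5749, 9870, 8874, 12904, 7501, 2784, 16740]
After projecting period 2:
Births: 12904 * 0.583 = 7523  |  7501 * 0.354 = 2655 → total 10178
10–19: 5749 * 0.949 = 5456
20–29: 9870 * 0.944 = 9317
30–39: 8874 * 0.963 = 8546
40–49: 12904 * 0.926 = 11949
50–59: 7501 * 0.96 = 7201
60+: 2784 * 0.943 + 16740 * 0.288 = 2625 + 4821 = 7446
End of period: [10178, 5456, 9317, 8546, 11949, 7201, 7446]
Scenario B total after 2 periods: 60093
Difference B − A = 60093 − 58446 = 1647

1647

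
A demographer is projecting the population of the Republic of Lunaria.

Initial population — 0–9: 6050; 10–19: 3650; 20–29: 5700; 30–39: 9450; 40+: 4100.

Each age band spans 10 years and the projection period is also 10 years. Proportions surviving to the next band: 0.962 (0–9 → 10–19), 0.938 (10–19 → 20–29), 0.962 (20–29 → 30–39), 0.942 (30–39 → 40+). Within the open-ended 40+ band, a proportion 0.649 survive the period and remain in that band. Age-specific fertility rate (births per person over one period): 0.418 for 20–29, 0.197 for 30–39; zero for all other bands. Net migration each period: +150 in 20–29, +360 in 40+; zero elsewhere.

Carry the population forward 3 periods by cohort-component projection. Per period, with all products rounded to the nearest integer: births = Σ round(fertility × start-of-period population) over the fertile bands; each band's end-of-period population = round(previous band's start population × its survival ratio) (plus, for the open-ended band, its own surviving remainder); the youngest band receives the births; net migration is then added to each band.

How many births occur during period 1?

(Groups numbered youngest = 1 to oldest = 5.)
Period 1.
Births: 5700 * 0.418 = 2383  |  9450 * 0.197 = 1862 ⇒ total 4245
Group 2: 6050 * 0.962 = 5820
Group 3: 3650 * 0.938 = 3424
Group 4: 5700 * 0.962 = 5483
Group 5: 9450 * 0.942 + 4100 * 0.649 = 8902 + 2661 = 11563
Net migration: Group 3 + 150 → 3574; Group 5 + 360 → 11923
→ [4245, 5820, 3574, 5483, 11923]

4245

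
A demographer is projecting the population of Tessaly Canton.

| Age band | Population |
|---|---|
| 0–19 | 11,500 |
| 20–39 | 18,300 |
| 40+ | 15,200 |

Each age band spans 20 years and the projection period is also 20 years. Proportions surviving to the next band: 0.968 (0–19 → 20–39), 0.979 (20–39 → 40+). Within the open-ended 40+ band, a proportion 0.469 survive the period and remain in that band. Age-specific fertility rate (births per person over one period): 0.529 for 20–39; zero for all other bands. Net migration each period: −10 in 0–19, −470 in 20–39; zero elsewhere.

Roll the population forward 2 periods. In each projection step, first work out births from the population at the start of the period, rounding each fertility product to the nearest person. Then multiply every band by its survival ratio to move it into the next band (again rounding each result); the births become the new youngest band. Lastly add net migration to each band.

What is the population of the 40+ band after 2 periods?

22184

— Period 1 —
Births: 18300 × 0.529 = 9681
20–39: 11500 × 0.968 = 11132
40+: 18300 × 0.979 + 15200 × 0.469 = 17916 + 7129 = 25045
Net migration: 0–19 − 10 → 9671; 20–39 − 470 → 10662
Population now: 0–19=9671, 20–39=10662, 40+=25045
— Period 2 —
Births: 10662 × 0.529 = 5640
20–39: 9671 × 0.968 = 9362
40+: 10662 × 0.979 + 25045 × 0.469 = 10438 + 11746 = 22184
Net migration: 0–19 − 10 → 5630; 20–39 − 470 → 8892
Population now: 0–19=5630, 20–39=8892, 40+=22184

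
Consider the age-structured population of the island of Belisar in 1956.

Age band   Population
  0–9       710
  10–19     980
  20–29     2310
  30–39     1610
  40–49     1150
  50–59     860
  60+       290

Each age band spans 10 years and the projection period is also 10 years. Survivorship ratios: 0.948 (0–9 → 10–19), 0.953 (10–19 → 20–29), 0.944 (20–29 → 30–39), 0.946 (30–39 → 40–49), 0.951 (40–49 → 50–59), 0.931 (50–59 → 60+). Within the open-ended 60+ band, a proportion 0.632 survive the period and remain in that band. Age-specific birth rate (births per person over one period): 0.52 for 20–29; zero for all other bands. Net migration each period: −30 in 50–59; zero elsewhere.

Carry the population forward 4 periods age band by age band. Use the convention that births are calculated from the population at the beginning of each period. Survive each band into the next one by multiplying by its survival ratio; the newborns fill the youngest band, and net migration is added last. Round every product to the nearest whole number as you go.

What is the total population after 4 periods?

Period 1.
Births: 2310 × 0.52 = 1201
10–19: 710 × 0.948 = 673
20–29: 980 × 0.953 = 934
30–39: 2310 × 0.944 = 2181
40–49: 1610 × 0.946 = 1523
50–59: 1150 × 0.951 = 1094
60+: 860 × 0.931 + 290 × 0.632 = 801 + 183 = 984
Net migration: 50–59 − 30 → 1064
Giving 1201 / 673 / 934 / 2181 / 1523 / 1064 / 984.
Period 2.
Births: 934 × 0.52 = 486
10–19: 1201 × 0.948 = 1139
20–29: 673 × 0.953 = 641
30–39: 934 × 0.944 = 882
40–49: 2181 × 0.946 = 2063
50–59: 1523 × 0.951 = 1448
60+: 1064 × 0.931 + 984 × 0.632 = 991 + 622 = 1613
Net migration: 50–59 − 30 → 1418
Giving 486 / 1139 / 641 / 882 / 2063 / 1418 / 1613.
Period 3.
Births: 641 × 0.52 = 333
10–19: 486 × 0.948 = 461
20–29: 1139 × 0.953 = 1085
30–39: 641 × 0.944 = 605
40–49: 882 × 0.946 = 834
50–59: 2063 × 0.951 = 1962
60+: 1418 × 0.931 + 1613 × 0.632 = 1320 + 1019 = 2339
Net migration: 50–59 − 30 → 1932
Giving 333 / 461 / 1085 / 605 / 834 / 1932 / 2339.
Period 4.
Births: 1085 × 0.52 = 564
10–19: 333 × 0.948 = 316
20–29: 461 × 0.953 = 439
30–39: 1085 × 0.944 = 1024
40–49: 605 × 0.946 = 572
50–59: 834 × 0.951 = 793
60+: 1932 × 0.931 + 2339 × 0.632 = 1799 + 1478 = 3277
Net migration: 50–59 − 30 → 763
Giving 564 / 316 / 439 / 1024 / 572 / 763 / 3277.
Total after period 4: 564 + 316 + 439 + 1024 + 572 + 763 + 3277 = 6955

6955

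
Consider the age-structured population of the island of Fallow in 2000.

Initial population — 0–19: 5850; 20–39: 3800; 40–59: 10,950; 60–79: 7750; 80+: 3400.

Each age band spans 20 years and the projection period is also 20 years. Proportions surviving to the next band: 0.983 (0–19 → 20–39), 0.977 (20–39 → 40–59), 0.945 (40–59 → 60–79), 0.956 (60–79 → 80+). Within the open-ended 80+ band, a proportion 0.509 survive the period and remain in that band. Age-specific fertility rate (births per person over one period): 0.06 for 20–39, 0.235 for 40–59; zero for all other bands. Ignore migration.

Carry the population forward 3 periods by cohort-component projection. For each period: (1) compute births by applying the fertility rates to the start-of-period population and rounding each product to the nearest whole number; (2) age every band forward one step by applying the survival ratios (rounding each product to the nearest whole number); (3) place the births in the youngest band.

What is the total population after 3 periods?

21440

After projecting period 1:
Births: 3800 * 0.06 = 228  |  10950 * 0.235 = 2573 — total 2801
20–39: 5850 * 0.983 = 5751
40–59: 3800 * 0.977 = 3713
60–79: 10950 * 0.945 = 10348
80+: 7750 * 0.956 + 3400 * 0.509 = 7409 + 1731 = 9140
Giving 2801 / 5751 / 3713 / 10348 / 9140.
After projecting period 2:
Births: 5751 * 0.06 = 345  |  3713 * 0.235 = 873 — total 1218
20–39: 2801 * 0.983 = 2753
40–59: 5751 * 0.977 = 5619
60–79: 3713 * 0.945 = 3509
80+: 10348 * 0.956 + 9140 * 0.509 = 9893 + 4652 = 14545
Giving 1218 / 2753 / 5619 / 3509 / 14545.
After projecting period 3:
Births: 2753 * 0.06 = 165  |  5619 * 0.235 = 1320 — total 1485
20–39: 1218 * 0.983 = 1197
40–59: 2753 * 0.977 = 2690
60–79: 5619 * 0.945 = 5310
80+: 3509 * 0.956 + 14545 * 0.509 = 3355 + 7403 = 10758
Giving 1485 / 1197 / 2690 / 5310 / 10758.
Total after period 3: 1485 + 1197 + 2690 + 5310 + 10758 = 21440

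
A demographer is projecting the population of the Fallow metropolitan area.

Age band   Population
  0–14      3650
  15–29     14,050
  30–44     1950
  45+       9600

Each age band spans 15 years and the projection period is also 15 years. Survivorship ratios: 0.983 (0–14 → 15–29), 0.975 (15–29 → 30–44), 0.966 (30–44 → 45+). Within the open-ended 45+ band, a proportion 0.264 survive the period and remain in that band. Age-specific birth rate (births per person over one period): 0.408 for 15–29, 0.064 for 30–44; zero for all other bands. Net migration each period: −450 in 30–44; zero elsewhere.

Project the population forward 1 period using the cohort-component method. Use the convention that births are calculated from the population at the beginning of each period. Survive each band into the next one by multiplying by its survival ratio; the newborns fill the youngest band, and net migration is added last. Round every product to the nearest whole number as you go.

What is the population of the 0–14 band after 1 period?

(Bands numbered youngest = 1 to oldest = 4.)
After projecting period 1:
Births: 14050 * 0.408 = 5732 ; 1950 * 0.064 = 125 → 5857
Band 2: 3650 * 0.983 = 3588
Band 3: 14050 * 0.975 = 13699
Band 4: 1950 * 0.966 + 9600 * 0.264 = 1884 + 2534 = 4418
Net migration: Band 3 − 450 → 13249
Population now: 0–14=5857, 15–29=3588, 30–44=13249, 45+=4418

5857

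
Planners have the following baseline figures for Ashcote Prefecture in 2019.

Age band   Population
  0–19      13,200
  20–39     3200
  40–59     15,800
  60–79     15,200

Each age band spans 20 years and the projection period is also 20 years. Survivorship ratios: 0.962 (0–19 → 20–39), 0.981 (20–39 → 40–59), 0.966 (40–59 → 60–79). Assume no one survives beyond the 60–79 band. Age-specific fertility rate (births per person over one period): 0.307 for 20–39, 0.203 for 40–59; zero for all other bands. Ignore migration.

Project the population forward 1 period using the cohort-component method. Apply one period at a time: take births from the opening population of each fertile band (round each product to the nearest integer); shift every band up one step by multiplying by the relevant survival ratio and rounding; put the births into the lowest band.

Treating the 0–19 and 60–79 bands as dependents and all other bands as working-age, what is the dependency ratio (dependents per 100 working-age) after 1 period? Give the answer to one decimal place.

Numbering the groups 1..4 from youngest to oldest:
Period 1:
Births: 3200 × 0.307 = 982  |  15800 × 0.203 = 3207 — total 4189
Group 2: 13200 × 0.962 = 12698
Group 3: 3200 × 0.981 = 3139
Group 4: 15800 × 0.966 = 15263
Giving 4189 / 12698 / 3139 / 15263.
Dependents (band 0–19 + band 60–79) = 4189 + 15263 = 19452; working-age = 15837; ratio = 19452/15837 × 100 = 122.8

122.8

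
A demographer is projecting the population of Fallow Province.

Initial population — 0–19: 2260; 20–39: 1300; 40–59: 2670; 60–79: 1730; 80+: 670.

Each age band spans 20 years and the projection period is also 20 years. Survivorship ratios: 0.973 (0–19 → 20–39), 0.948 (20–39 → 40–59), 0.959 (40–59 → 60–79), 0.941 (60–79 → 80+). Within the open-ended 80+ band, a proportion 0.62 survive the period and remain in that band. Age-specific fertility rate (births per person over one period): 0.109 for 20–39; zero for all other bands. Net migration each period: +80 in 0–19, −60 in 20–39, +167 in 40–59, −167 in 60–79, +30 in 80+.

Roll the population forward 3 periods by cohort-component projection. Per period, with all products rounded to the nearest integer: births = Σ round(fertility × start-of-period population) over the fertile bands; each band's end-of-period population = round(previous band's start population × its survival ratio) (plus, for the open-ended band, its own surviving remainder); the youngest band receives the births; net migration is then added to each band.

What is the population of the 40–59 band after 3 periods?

315

Period 1.
Births: 1300 × 0.109 = 142
20–39: 2260 × 0.973 = 2199
40–59: 1300 × 0.948 = 1232
60–79: 2670 × 0.959 = 2561
80+: 1730 × 0.941 + 670 × 0.62 = 1628 + 415 = 2043
Net migration: 0–19 + 80 → 222; 20–39 − 60 → 2139; 40–59 + 167 → 1399; 60–79 − 167 → 2394; 80+ + 30 → 2073
End of period: [222, 2139, 1399, 2394, 2073]
Period 2.
Births: 2139 × 0.109 = 233
20–39: 222 × 0.973 = 216
40–59: 2139 × 0.948 = 2028
60–79: 1399 × 0.959 = 1342
80+: 2394 × 0.941 + 2073 × 0.62 = 2253 + 1285 = 3538
Net migration: 0–19 + 80 → 313; 20–39 − 60 → 156; 40–59 + 167 → 2195; 60–79 − 167 → 1175; 80+ + 30 → 3568
End of period: [313, 156, 2195, 1175, 3568]
Period 3.
Births: 156 × 0.109 = 17
20–39: 313 × 0.973 = 305
40–59: 156 × 0.948 = 148
60–79: 2195 × 0.959 = 2105
80+: 1175 × 0.941 + 3568 × 0.62 = 1106 + 2212 = 3318
Net migration: 0–19 + 80 → 97; 20–39 − 60 → 245; 40–59 + 167 → 315; 60–79 − 167 → 1938; 80+ + 30 → 3348
End of period: [97, 245, 315, 1938, 3348]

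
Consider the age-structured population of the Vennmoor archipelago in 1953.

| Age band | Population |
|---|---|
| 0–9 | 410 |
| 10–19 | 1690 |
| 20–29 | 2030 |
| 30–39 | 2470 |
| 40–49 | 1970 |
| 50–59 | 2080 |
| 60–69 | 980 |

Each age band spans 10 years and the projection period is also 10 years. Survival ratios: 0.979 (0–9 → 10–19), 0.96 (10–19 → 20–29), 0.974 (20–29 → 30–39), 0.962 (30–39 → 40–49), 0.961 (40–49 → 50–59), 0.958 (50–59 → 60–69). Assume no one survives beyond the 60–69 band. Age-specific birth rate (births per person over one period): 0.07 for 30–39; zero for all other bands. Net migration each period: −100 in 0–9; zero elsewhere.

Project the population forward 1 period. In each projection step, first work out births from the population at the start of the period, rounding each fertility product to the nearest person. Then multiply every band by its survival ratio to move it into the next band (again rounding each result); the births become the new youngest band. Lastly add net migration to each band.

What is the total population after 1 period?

10335

(Groups numbered youngest = 1 to oldest = 7.)
Period 1:
Births: 2470 × 0.07 = 173
Group 2: 410 × 0.979 = 401
Group 3: 1690 × 0.96 = 1622
Group 4: 2030 × 0.974 = 1977
Group 5: 2470 × 0.962 = 2376
Group 6: 1970 × 0.961 = 1893
Group 7: 2080 × 0.958 = 1993
Net migration: Group 1 − 100 → 73
Giving 73 / 401 / 1622 / 1977 / 2376 / 1893 / 1993.
Total after period 1: 73 + 401 + 1622 + 1977 + 2376 + 1893 + 1993 = 10335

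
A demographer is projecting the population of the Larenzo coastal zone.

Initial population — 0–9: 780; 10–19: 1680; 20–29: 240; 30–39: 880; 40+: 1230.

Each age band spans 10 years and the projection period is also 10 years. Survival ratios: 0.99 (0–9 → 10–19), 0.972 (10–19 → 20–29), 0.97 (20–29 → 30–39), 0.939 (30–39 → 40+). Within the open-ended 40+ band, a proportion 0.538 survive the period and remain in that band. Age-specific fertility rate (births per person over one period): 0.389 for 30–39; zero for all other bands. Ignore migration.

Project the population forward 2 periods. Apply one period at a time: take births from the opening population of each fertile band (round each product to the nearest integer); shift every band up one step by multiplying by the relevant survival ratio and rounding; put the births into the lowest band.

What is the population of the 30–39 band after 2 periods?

1584

(Bands numbered youngest = 1 to oldest = 5.)
Period 1.
Births: 880 * 0.389 = 342
Band 2: 780 * 0.99 = 772
Band 3: 1680 * 0.972 = 1633
Band 4: 240 * 0.97 = 233
Band 5: 880 * 0.939 + 1230 * 0.538 = 826 + 662 = 1488
Population now: 0–9=342, 10–19=772, 20–29=1633, 30–39=233, 40+=1488
Period 2.
Births: 233 * 0.389 = 91
Band 2: 342 * 0.99 = 339
Band 3: 772 * 0.972 = 750
Band 4: 1633 * 0.97 = 1584
Band 5: 233 * 0.939 + 1488 * 0.538 = 219 + 801 = 1020
Population now: 0–9=91, 10–19=339, 20–29=750, 30–39=1584, 40+=1020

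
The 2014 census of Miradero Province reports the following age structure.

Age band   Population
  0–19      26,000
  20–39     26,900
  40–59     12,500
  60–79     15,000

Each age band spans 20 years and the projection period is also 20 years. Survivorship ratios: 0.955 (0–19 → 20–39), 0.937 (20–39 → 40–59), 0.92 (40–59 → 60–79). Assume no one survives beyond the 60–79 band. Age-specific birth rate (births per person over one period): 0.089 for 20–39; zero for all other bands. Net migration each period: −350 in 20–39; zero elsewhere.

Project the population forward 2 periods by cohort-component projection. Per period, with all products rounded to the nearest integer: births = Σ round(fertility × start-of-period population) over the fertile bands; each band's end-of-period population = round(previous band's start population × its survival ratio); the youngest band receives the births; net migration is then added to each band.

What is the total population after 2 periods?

50242

(Bands numbered youngest = 1 to oldest = 4.)
[period 1]
Births: 26900 × 0.089 = 2394
Band 2: 26000 × 0.955 = 24830
Band 3: 26900 × 0.937 = 25205
Band 4: 12500 × 0.92 = 11500
Net migration: Band 2 − 350 → 24480
Population now: 0–19=2394, 20–39=24480, 40–59=25205, 60–79=11500
[period 2]
Births: 24480 × 0.089 = 2179
Band 2: 2394 × 0.955 = 2286
Band 3: 24480 × 0.937 = 22938
Band 4: 25205 × 0.92 = 23189
Net migration: Band 2 − 350 → 1936
Population now: 0–19=2179, 20–39=1936, 40–59=22938, 60–79=23189
Total after period 2: 2179 + 1936 + 22938 + 23189 = 50242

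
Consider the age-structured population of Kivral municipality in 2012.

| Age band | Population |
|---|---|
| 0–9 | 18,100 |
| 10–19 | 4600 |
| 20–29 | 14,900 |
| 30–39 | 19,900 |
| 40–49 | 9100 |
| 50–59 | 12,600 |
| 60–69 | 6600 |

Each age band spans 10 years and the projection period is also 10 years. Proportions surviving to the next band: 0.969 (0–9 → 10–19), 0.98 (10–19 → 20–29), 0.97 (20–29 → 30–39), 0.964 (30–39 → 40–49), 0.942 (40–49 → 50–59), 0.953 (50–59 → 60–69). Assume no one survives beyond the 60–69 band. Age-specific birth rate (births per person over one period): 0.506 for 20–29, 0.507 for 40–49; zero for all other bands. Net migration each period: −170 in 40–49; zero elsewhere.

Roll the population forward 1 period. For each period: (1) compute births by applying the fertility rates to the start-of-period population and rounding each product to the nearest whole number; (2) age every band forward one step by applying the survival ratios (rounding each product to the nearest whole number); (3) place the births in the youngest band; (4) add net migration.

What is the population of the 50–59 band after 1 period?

8572

After projecting period 1:
Births: 14900 × 0.506 = 7539, 9100 × 0.507 = 4614 ⇒ total 12153
10–19: 18100 × 0.969 = 17539
20–29: 4600 × 0.98 = 4508
30–39: 14900 × 0.97 = 14453
40–49: 19900 × 0.964 = 19184
50–59: 9100 × 0.942 = 8572
60–69: 12600 × 0.953 = 12008
Net migration: 40–49 − 170 → 19014
→ [12153, 17539, 4508, 14453, 19014, 8572, 12008]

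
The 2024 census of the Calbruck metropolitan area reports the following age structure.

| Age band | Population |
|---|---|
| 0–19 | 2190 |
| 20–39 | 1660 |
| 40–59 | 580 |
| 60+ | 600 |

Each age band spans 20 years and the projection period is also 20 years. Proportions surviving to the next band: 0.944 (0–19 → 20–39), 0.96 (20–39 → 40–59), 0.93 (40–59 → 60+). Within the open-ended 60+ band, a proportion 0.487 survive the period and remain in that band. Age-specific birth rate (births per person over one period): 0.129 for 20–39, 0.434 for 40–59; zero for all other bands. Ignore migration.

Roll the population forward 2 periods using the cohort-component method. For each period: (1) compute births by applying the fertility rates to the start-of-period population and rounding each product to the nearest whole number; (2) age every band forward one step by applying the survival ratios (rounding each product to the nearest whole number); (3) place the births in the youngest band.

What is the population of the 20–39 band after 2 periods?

— Period 1 —
Births: 1660 * 0.129 = 214  |  580 * 0.434 = 252 → total 466
20–39: 2190 * 0.944 = 2067
40–59: 1660 * 0.96 = 1594
60+: 580 * 0.93 + 600 * 0.487 = 539 + 292 = 831
Population now: 0–19=466, 20–39=2067, 40–59=1594, 60+=831
— Period 2 —
Births: 2067 * 0.129 = 267  |  1594 * 0.434 = 692 → total 959
20–39: 466 * 0.944 = 440
40–59: 2067 * 0.96 = 1984
60+: 1594 * 0.93 + 831 * 0.487 = 1482 + 405 = 1887
Population now: 0–19=959, 20–39=440, 40–59=1984, 60+=1887

440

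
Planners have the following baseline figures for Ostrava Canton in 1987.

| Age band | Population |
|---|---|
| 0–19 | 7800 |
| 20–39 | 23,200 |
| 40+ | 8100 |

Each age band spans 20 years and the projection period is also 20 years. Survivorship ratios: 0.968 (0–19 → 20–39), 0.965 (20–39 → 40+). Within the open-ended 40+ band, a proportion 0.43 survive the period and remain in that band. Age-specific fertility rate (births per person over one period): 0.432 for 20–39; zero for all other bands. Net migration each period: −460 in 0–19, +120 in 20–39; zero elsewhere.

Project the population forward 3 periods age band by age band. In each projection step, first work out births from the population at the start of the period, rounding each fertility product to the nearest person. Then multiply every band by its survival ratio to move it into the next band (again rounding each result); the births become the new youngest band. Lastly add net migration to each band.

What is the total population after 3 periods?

Call the bands 1 to 3, youngest first.
Period 1.
Births: 23200 × 0.432 = 10022
Band 2: 7800 × 0.968 = 7550
Band 3: 23200 × 0.965 + 8100 × 0.43 = 22388 + 3483 = 25871
Net migration: Band 1 − 460 → 9562; Band 2 + 120 → 7670
End of period: [9562, 7670, 25871]
Period 2.
Births: 7670 × 0.432 = 3313
Band 2: 9562 × 0.968 = 9256
Band 3: 7670 × 0.965 + 25871 × 0.43 = 7402 + 11125 = 18527
Net migration: Band 1 − 460 → 2853; Band 2 + 120 → 9376
End of period: [2853, 9376, 18527]
Period 3.
Births: 9376 × 0.432 = 4050
Band 2: 2853 × 0.968 = 2762
Band 3: 9376 × 0.965 + 18527 × 0.43 = 9048 + 7967 = 17015
Net migration: Band 1 − 460 → 3590; Band 2 + 120 → 2882
End of period: [3590, 2882, 17015]
Total after period 3: 3590 + 2882 + 17015 = 23487

23487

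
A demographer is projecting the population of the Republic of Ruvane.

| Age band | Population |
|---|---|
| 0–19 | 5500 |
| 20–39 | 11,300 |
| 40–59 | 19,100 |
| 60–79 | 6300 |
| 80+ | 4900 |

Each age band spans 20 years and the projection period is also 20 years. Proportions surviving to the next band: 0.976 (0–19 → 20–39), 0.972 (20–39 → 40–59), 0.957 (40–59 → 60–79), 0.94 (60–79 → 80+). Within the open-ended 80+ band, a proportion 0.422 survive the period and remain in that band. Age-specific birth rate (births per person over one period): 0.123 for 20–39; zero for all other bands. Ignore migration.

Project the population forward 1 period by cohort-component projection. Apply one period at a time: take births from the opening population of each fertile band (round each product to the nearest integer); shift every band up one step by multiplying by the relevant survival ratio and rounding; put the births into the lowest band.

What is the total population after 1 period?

After projecting period 1:
Births: 11300 * 0.123 = 1390
20–39: 5500 * 0.976 = 5368
40–59: 11300 * 0.972 = 10984
60–79: 19100 * 0.957 = 18279
80+: 6300 * 0.94 + 4900 * 0.422 = 5922 + 2068 = 7990
Population now: 0–19=1390, 20–39=5368, 40–59=10984, 60–79=18279, 80+=7990
Total after period 1: 1390 + 5368 + 10984 + 18279 + 7990 = 44011

44011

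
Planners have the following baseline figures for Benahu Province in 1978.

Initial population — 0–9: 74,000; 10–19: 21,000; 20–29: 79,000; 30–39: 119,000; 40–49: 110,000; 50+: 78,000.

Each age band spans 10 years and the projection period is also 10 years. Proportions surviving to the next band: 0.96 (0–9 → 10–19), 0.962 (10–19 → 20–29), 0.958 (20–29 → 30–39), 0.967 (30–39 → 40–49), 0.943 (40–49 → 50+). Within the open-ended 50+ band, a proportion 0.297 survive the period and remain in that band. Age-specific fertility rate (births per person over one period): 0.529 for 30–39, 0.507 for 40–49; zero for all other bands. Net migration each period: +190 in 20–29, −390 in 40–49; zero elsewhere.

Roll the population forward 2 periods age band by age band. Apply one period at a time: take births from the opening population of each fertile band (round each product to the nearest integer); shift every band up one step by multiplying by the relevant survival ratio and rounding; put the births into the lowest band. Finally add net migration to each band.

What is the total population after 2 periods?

518846

Period 1:
Births: 119000 * 0.529 = 62951 ; 110000 * 0.507 = 55770 ⇒ total 118721
10–19: 74000 * 0.96 = 71040
20–29: 21000 * 0.962 = 20202
30–39: 79000 * 0.958 = 75682
40–49: 119000 * 0.967 = 115073
50+: 110000 * 0.943 + 78000 * 0.297 = 103730 + 23166 = 126896
Net migration: 20–29 + 190 → 20392; 40–49 − 390 → 114683
Giving 118721 / 71040 / 20392 / 75682 / 114683 / 126896.
Period 2:
Births: 75682 * 0.529 = 40036 ; 114683 * 0.507 = 58144 ⇒ total 98180
10–19: 118721 * 0.96 = 113972
20–29: 71040 * 0.962 = 68340
30–39: 20392 * 0.958 = 19536
40–49: 75682 * 0.967 = 73184
50+: 114683 * 0.943 + 126896 * 0.297 = 108146 + 37688 = 145834
Net migration: 20–29 + 190 → 68530; 40–49 − 390 → 72794
Giving 98180 / 113972 / 68530 / 19536 / 72794 / 145834.
Total after period 2: 98180 + 113972 + 68530 + 19536 + 72794 + 145834 = 518846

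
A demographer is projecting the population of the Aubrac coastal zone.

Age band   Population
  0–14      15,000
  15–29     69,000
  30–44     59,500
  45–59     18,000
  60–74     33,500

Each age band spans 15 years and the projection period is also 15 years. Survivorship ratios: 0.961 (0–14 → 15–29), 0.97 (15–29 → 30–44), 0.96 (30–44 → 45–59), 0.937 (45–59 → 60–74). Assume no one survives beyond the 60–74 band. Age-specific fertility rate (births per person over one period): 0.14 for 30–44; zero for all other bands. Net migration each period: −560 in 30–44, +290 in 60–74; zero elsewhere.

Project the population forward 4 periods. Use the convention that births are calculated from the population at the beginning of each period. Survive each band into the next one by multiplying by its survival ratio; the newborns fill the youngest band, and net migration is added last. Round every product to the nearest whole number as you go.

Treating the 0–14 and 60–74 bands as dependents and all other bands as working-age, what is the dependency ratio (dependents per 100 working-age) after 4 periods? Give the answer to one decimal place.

79.5

Call the groups 1 to 5, youngest first.
Period 1:
Births: 59500 × 0.14 = 8330
Group 2: 15000 × 0.961 = 14415
Group 3: 69000 × 0.97 = 66930
Group 4: 59500 × 0.96 = 57120
Group 5: 18000 × 0.937 = 16866
Net migration: Group 3 − 560 → 66370; Group 5 + 290 → 17156
→ [8330, 14415, 66370, 57120, 17156]
Period 2:
Births: 66370 × 0.14 = 9292
Group 2: 8330 × 0.961 = 8005
Group 3: 14415 × 0.97 = 13983
Group 4: 66370 × 0.96 = 63715
Group 5: 57120 × 0.937 = 53521
Net migration: Group 3 − 560 → 13423; Group 5 + 290 → 53811
→ [9292, 8005, 13423, 63715, 53811]
Period 3:
Births: 13423 × 0.14 = 1879
Group 2: 9292 × 0.961 = 8930
Group 3: 8005 × 0.97 = 7765
Group 4: 13423 × 0.96 = 12886
Group 5: 63715 × 0.937 = 59701
Net migration: Group 3 − 560 → 7205; Group 5 + 290 → 59991
→ [1879, 8930, 7205, 12886, 59991]
Period 4:
Births: 7205 × 0.14 = 1009
Group 2: 1879 × 0.961 = 1806
Group 3: 8930 × 0.97 = 8662
Group 4: 7205 × 0.96 = 6917
Group 5: 12886 × 0.937 = 12074
Net migration: Group 3 − 560 → 8102; Group 5 + 290 → 12364
→ [1009, 1806, 8102, 6917, 12364]
Dependents (band 0–14 + band 60–74) = 1009 + 12364 = 13373; working-age = 16825; ratio = 13373/16825 × 100 = 79.5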